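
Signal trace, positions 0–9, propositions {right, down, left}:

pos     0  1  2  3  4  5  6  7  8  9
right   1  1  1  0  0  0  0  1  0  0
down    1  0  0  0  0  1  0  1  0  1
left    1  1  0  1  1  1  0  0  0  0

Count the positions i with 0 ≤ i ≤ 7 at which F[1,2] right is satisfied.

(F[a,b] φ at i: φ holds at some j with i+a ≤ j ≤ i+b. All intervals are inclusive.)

Evaluate at each i in [0,7]:
  i=0: ✓ (witness j=1)
  i=1: ✓ (witness j=2)
  i=2: ✗ (none in [3,4])
  i=3: ✗ (none in [4,5])
  i=4: ✗ (none in [5,6])
  i=5: ✓ (witness j=7)
  i=6: ✓ (witness j=7)
  i=7: ✗ (none in [8,9])
Positions where it holds: {0, 1, 5, 6} → 4.

4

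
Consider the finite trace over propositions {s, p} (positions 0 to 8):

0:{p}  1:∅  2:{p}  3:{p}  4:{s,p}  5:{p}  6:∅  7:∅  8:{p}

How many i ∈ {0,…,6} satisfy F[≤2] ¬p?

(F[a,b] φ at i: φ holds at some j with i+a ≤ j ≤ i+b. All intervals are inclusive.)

Evaluate at each i in [0,6]:
  i=0: ✓ (witness j=1)
  i=1: ✓ (witness j=1)
  i=2: ✗ (none in [2,4])
  i=3: ✗ (none in [3,5])
  i=4: ✓ (witness j=6)
  i=5: ✓ (witness j=6)
  i=6: ✓ (witness j=6)
Positions where it holds: {0, 1, 4, 5, 6} → 5.

5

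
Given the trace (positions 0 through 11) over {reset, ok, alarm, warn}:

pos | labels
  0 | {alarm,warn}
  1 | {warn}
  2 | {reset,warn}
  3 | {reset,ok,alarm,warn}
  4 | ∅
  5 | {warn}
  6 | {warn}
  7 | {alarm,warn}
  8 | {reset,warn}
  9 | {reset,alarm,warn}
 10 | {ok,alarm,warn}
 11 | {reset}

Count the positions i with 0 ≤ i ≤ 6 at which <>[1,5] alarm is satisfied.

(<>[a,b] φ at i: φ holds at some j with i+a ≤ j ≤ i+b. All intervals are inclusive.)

7

Evaluate at each i in [0,6]:
  i=0: ✓ (witness j=3)
  i=1: ✓ (witness j=3)
  i=2: ✓ (witness j=3)
  i=3: ✓ (witness j=7)
  i=4: ✓ (witness j=7)
  i=5: ✓ (witness j=7)
  i=6: ✓ (witness j=7)
Positions where it holds: {0, 1, 2, 3, 4, 5, 6} → 7.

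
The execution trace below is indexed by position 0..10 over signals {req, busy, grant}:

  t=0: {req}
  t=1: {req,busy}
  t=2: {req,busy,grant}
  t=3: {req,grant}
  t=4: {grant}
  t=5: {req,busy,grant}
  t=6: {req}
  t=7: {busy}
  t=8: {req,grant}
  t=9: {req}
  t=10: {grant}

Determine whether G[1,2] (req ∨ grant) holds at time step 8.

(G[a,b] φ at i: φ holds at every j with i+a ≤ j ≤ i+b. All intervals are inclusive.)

Check (req ∨ grant) at every j in [9,10]:
  j=9: true
  j=10: true
All positions satisfy it → formula holds.

Yes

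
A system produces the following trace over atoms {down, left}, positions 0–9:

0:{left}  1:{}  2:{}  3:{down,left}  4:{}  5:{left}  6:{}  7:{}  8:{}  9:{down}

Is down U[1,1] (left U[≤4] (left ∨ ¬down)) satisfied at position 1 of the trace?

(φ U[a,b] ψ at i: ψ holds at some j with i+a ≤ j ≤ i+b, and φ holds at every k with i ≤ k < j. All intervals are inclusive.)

Need some j in [2,2] with (left U[≤4] (left ∨ ¬down)), and down at every k in [1,j-1].
  j=2: (left U[≤4] (left ∨ ¬down)) holds, but down fails at k=1 → not this j.
No j in the window works → until fails.

No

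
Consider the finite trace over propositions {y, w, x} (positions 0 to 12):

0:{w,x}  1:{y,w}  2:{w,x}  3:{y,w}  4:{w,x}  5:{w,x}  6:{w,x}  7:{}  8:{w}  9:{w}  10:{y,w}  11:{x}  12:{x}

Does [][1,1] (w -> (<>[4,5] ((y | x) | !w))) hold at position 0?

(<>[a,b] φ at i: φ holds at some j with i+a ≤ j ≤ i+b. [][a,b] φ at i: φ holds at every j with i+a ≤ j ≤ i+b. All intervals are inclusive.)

Check (w -> (<>[4,5] ((y | x) | !w))) at every j in [1,1]:
  j=1: antecedent true; consequent holds (witness at 5) → ✓
All positions satisfy it → formula holds.

Holds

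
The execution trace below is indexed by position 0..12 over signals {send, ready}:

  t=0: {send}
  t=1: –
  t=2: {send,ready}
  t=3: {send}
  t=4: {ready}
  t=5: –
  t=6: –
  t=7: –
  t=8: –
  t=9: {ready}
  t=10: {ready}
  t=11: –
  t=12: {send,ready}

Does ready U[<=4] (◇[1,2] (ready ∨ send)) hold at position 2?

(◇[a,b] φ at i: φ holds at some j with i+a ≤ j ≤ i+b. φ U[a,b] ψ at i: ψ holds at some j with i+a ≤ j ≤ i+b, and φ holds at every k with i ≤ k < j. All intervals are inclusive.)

True

Need some j in [2,6] with ◇[1,2] (ready ∨ send), and ready at every k in [2,j-1].
  j=2: ◇[1,2] (ready ∨ send) holds; no prefix to check → satisfied.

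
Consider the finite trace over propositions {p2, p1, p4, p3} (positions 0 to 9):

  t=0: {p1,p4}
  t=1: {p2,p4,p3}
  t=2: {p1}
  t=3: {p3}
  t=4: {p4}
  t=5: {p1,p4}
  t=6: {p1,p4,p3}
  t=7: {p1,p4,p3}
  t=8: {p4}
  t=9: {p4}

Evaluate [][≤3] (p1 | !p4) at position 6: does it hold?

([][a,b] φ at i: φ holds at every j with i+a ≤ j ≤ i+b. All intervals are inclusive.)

Check (p1 | !p4) at every j in [6,9]:
  j=6: true
  j=7: true
  j=8: false
  j=9: false
Fails at j=8 → formula fails.

Does not hold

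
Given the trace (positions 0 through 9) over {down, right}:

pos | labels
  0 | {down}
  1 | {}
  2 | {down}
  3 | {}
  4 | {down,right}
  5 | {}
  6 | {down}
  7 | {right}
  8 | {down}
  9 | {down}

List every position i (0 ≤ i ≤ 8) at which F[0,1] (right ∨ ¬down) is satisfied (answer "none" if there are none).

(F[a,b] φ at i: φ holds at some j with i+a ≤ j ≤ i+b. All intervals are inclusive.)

Evaluate at each i in [0,8]:
  i=0: ✓ (witness j=1)
  i=1: ✓ (witness j=1)
  i=2: ✓ (witness j=3)
  i=3: ✓ (witness j=3)
  i=4: ✓ (witness j=4)
  i=5: ✓ (witness j=5)
  i=6: ✓ (witness j=7)
  i=7: ✓ (witness j=7)
  i=8: ✗ (none in [8,9])

0, 1, 2, 3, 4, 5, 6, 7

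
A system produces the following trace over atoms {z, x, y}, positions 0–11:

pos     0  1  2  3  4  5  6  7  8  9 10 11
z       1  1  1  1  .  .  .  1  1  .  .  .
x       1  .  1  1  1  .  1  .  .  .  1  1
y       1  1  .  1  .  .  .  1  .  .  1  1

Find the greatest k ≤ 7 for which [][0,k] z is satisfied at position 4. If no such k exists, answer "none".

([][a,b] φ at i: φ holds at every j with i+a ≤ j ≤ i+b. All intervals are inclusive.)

z must hold from j=4 onward; find where it first fails.
  j=4: fails → no k works.

none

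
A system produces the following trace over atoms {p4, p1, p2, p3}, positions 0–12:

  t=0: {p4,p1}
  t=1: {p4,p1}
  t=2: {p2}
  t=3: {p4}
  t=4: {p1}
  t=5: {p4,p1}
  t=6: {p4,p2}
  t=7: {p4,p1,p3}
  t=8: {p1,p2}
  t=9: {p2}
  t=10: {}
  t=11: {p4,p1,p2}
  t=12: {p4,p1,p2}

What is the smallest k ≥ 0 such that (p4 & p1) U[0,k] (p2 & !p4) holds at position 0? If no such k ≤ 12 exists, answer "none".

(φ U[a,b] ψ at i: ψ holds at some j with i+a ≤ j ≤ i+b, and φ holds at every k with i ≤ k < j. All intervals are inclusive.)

Need earliest j ≥ 0 with (p2 & !p4), and (p4 & p1) at every k in [0,j-1].
  j=0: rhs fails.
  j=1: rhs fails.
  j=2: rhs holds; lhs holds on [0,1]. k = 2.

2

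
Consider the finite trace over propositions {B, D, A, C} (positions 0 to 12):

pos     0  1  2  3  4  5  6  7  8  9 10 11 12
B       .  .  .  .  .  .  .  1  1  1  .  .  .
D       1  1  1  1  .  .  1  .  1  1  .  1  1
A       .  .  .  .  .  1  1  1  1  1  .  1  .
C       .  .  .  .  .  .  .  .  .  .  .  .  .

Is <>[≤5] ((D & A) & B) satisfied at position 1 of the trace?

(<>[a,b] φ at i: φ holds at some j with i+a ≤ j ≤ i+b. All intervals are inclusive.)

Does not hold

Check ((D & A) & B) at each j in [1,6]:
  j=1: false
  j=2: false
  j=3: false
  j=4: false
  j=5: false
  j=6: false
No position in the window satisfies it → formula fails.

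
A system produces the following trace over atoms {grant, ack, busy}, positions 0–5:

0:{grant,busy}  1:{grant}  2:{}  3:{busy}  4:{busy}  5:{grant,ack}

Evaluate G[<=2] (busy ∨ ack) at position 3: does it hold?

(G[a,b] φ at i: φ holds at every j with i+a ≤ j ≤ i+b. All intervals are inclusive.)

Check (busy ∨ ack) at every j in [3,5]:
  j=3: true
  j=4: true
  j=5: true
All positions satisfy it → formula holds.

Holds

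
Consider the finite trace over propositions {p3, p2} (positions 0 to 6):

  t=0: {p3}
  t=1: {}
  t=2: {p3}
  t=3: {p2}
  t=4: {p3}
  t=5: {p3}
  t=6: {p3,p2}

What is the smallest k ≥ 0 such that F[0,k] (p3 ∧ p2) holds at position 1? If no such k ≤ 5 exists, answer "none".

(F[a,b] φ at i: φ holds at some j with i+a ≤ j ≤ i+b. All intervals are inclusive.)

5

Scan j = 1,2,… for (p3 ∧ p2):
  j=1: fails
  j=2: fails
  j=3: fails
  j=4: fails
  j=5: fails
  j=6: holds
First hit at j=6, so smallest k = 6-1 = 5.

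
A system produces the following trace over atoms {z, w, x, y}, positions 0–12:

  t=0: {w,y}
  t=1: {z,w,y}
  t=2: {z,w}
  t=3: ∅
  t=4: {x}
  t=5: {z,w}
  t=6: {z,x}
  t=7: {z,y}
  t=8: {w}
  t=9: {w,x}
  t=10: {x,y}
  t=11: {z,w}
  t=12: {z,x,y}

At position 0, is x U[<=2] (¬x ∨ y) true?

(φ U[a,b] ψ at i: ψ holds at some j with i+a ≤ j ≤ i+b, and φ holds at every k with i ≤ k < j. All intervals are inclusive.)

Holds

Need some j in [0,2] with (¬x ∨ y), and x at every k in [0,j-1].
  j=0: (¬x ∨ y) holds; no prefix to check → satisfied.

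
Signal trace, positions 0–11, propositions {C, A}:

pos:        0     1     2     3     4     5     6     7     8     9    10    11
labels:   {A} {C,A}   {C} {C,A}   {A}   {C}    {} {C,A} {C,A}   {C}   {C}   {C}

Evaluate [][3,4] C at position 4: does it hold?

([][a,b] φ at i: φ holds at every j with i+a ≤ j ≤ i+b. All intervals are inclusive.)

True

Check C at every j in [7,8]:
  j=7: true
  j=8: true
All positions satisfy it → formula holds.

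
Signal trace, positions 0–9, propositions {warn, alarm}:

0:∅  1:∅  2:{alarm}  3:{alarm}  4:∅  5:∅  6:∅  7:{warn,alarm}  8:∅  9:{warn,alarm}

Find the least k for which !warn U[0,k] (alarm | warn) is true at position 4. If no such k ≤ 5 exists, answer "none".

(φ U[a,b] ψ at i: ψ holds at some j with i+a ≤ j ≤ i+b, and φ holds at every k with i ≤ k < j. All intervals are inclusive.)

Need earliest j ≥ 4 with (alarm | warn), and !warn at every k in [4,j-1].
  j=4: rhs fails.
  j=5: rhs fails.
  j=6: rhs fails.
  j=7: rhs holds; lhs holds on [4,6]. k = 3.

3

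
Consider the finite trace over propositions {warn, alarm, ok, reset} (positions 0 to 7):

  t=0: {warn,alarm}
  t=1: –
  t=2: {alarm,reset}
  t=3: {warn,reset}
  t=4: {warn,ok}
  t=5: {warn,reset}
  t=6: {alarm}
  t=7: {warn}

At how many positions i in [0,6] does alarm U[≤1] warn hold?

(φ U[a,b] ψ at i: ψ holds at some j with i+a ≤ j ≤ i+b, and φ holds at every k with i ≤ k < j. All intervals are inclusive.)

6

Evaluate at each i in [0,6]:
  i=0: ✓ (rhs at j=0)
  i=1: ✗ (no rhs in [1,2])
  i=2: ✓ (rhs at j=3; lhs holds on [2,2])
  i=3: ✓ (rhs at j=3)
  i=4: ✓ (rhs at j=4)
  i=5: ✓ (rhs at j=5)
  i=6: ✓ (rhs at j=7; lhs holds on [6,6])
Positions where it holds: {0, 2, 3, 4, 5, 6} → 6.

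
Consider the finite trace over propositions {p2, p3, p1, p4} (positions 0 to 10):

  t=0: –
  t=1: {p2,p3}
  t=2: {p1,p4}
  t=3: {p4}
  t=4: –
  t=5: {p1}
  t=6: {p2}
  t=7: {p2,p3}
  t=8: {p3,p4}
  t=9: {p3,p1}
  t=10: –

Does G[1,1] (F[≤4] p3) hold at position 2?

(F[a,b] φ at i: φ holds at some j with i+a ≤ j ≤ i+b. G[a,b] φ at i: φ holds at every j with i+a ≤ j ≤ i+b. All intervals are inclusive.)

Yes

Check F[≤4] p3 at every j in [3,3]:
  j=3: holds (witness at 7)
All positions satisfy it → formula holds.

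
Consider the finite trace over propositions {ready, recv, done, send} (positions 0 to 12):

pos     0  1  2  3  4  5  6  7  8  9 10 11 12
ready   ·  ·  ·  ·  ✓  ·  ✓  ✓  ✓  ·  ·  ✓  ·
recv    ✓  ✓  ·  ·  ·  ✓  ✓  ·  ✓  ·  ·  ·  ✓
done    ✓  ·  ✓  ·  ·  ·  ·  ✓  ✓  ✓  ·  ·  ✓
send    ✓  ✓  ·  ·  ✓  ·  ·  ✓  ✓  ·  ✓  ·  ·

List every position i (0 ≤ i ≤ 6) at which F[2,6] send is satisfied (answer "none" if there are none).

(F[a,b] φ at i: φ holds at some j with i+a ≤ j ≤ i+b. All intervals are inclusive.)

0, 1, 2, 3, 4, 5, 6

Evaluate at each i in [0,6]:
  i=0: ✓ (witness j=4)
  i=1: ✓ (witness j=4)
  i=2: ✓ (witness j=4)
  i=3: ✓ (witness j=7)
  i=4: ✓ (witness j=7)
  i=5: ✓ (witness j=7)
  i=6: ✓ (witness j=8)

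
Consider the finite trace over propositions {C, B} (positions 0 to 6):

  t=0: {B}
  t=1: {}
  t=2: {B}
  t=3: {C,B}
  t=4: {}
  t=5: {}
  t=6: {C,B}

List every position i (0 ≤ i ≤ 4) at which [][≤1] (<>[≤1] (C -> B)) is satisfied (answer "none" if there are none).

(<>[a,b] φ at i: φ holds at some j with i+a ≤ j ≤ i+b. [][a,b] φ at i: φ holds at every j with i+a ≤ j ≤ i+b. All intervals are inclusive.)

0, 1, 2, 3, 4

Evaluate at each i in [0,4]:
  i=0: ✓ (all of [0,1])
  i=1: ✓ (all of [1,2])
  i=2: ✓ (all of [2,3])
  i=3: ✓ (all of [3,4])
  i=4: ✓ (all of [4,5])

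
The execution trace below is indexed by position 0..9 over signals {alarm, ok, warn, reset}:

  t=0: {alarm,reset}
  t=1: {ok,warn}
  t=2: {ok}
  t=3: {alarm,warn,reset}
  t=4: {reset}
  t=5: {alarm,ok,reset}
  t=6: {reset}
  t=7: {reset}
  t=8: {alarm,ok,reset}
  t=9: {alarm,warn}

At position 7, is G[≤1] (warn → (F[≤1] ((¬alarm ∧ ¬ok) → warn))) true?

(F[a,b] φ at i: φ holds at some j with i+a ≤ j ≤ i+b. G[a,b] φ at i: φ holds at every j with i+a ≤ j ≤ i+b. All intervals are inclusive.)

Check (warn → (F[≤1] ((¬alarm ∧ ¬ok) → warn))) at every j in [7,8]:
  j=7: antecedent false → ✓
  j=8: antecedent false → ✓
All positions satisfy it → formula holds.

True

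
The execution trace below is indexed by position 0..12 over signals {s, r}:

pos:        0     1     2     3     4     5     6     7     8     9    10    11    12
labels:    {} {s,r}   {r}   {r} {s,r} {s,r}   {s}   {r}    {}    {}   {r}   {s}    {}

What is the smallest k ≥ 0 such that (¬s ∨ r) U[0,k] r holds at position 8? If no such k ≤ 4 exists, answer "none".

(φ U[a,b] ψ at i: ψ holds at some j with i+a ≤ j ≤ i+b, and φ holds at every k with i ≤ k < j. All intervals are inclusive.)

2

Need earliest j ≥ 8 with r, and (¬s ∨ r) at every k in [8,j-1].
  j=8: rhs fails.
  j=9: rhs fails.
  j=10: rhs holds; lhs holds on [8,9]. k = 2.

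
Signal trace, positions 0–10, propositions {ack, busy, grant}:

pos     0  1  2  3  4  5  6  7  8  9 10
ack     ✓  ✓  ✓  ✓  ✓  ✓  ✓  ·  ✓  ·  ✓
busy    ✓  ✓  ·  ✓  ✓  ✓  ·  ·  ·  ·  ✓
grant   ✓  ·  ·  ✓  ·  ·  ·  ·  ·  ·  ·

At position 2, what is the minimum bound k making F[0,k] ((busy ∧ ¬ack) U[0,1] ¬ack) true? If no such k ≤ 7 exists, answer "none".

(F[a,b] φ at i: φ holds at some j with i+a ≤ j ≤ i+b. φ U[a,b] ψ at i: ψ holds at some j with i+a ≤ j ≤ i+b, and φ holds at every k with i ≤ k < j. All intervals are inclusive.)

5

Scan j = 2,3,… for ((busy ∧ ¬ack) U[0,1] ¬ack):
  j=2: fails
  j=3: fails
  j=4: fails
  j=5: fails
  j=6: fails
  j=7: holds
First hit at j=7, so smallest k = 7-2 = 5.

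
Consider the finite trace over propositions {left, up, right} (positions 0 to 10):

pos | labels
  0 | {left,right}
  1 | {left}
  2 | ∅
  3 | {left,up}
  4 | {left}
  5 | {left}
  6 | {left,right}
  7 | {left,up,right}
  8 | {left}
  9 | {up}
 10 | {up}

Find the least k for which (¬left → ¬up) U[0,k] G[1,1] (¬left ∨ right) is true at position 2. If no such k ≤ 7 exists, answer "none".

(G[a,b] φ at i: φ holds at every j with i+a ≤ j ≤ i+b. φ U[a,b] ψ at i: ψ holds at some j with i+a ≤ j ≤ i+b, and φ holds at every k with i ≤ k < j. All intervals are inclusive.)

3

Need earliest j ≥ 2 with G[1,1] (¬left ∨ right), and (¬left → ¬up) at every k in [2,j-1].
  j=2: rhs fails.
  j=3: rhs fails.
  j=4: rhs fails.
  j=5: rhs holds; lhs holds on [2,4]. k = 3.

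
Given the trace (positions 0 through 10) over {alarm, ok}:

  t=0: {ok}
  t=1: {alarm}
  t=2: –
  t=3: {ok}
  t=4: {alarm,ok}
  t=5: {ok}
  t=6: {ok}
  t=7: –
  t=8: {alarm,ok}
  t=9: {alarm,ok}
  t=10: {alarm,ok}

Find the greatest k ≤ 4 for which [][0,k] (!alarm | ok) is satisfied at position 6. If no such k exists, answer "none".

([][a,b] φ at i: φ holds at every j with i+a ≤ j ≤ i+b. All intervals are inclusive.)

(!alarm | ok) must hold from j=6 onward; find where it first fails.
  j=6: holds
  j=7: holds
  j=8: holds
  j=9: holds
  j=10: holds
Holds through j=10; largest k = 4.

4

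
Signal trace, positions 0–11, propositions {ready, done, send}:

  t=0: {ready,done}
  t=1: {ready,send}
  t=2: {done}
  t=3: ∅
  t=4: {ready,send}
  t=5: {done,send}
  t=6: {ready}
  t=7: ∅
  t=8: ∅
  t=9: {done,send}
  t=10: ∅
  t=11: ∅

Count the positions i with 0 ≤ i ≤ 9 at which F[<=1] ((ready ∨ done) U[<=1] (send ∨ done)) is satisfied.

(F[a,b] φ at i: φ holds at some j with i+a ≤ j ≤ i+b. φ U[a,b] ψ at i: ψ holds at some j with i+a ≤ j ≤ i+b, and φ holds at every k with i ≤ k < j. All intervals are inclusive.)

8

Evaluate at each i in [0,9]:
  i=0: ✓ (witness j=0)
  i=1: ✓ (witness j=1)
  i=2: ✓ (witness j=2)
  i=3: ✓ (witness j=4)
  i=4: ✓ (witness j=4)
  i=5: ✓ (witness j=5)
  i=6: ✗ (none in [6,7])
  i=7: ✗ (none in [7,8])
  i=8: ✓ (witness j=9)
  i=9: ✓ (witness j=9)
Positions where it holds: {0, 1, 2, 3, 4, 5, 8, 9} → 8.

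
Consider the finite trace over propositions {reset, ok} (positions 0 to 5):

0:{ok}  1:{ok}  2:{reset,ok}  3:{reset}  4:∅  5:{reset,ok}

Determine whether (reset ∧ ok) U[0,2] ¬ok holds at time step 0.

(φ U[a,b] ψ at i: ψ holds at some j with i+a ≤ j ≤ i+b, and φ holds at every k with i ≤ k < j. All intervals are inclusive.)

Does not hold

Need some j in [0,2] with ¬ok, and (reset ∧ ok) at every k in [0,j-1].
  j=0: ¬ok false.
  j=1: ¬ok false.
  j=2: ¬ok false.
No j in the window works → until fails.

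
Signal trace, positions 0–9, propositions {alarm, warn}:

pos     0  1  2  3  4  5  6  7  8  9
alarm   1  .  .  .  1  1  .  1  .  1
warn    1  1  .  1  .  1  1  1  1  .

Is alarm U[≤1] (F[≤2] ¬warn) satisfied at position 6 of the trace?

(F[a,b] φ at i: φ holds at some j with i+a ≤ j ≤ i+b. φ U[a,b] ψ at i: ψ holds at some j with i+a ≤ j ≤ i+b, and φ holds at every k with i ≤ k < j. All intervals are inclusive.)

Need some j in [6,7] with F[≤2] ¬warn, and alarm at every k in [6,j-1].
  j=6: F[≤2] ¬warn — fails (none in [6,8]).
  j=7: F[≤2] ¬warn holds, but alarm fails at k=6 → not this j.
No j in the window works → until fails.

Does not hold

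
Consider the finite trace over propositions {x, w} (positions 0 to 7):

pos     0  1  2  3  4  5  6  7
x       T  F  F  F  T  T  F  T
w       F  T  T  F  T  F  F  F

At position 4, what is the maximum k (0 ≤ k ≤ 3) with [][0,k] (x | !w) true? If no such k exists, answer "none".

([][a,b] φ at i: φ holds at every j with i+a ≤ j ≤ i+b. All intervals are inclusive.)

(x | !w) must hold from j=4 onward; find where it first fails.
  j=4: holds
  j=5: holds
  j=6: holds
  j=7: holds
Holds through j=7; largest k = 3.

3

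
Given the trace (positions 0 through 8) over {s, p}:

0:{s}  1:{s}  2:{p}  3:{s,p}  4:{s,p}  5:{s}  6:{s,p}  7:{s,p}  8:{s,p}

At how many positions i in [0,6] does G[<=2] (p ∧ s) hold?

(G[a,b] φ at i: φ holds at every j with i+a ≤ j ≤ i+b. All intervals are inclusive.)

1

Evaluate at each i in [0,6]:
  i=0: ✗ (fails at j=0)
  i=1: ✗ (fails at j=1)
  i=2: ✗ (fails at j=2)
  i=3: ✗ (fails at j=5)
  i=4: ✗ (fails at j=5)
  i=5: ✗ (fails at j=5)
  i=6: ✓ (all of [6,8])
Positions where it holds: {6} → 1.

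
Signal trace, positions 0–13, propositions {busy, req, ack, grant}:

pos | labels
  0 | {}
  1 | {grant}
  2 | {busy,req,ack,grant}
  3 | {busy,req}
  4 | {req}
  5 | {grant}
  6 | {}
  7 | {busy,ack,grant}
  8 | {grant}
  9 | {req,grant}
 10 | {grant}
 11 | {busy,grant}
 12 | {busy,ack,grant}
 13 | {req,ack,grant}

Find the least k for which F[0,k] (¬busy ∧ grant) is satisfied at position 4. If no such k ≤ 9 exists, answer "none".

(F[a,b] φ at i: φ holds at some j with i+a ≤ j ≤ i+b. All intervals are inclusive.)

1

Scan j = 4,5,… for (¬busy ∧ grant):
  j=4: fails
  j=5: holds
First hit at j=5, so smallest k = 5-4 = 1.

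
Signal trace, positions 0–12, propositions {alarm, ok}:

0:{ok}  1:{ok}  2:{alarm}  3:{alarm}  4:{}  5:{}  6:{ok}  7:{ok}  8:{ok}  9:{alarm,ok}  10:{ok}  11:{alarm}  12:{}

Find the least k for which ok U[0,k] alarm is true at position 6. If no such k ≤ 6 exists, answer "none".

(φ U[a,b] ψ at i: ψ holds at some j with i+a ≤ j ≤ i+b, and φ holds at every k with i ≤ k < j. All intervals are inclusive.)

Need earliest j ≥ 6 with alarm, and ok at every k in [6,j-1].
  j=6: rhs fails.
  j=7: rhs fails.
  j=8: rhs fails.
  j=9: rhs holds; lhs holds on [6,8]. k = 3.

3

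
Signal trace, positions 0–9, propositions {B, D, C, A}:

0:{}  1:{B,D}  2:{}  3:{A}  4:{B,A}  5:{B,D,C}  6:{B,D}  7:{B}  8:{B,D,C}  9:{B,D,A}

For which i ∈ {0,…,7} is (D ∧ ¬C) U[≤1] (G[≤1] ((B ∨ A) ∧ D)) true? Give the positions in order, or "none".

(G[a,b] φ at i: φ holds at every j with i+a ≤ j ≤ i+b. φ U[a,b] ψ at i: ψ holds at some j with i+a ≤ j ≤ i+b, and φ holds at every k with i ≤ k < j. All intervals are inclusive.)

5

Evaluate at each i in [0,7]:
  i=0: ✗ (no rhs in [0,1])
  i=1: ✗ (no rhs in [1,2])
  i=2: ✗ (no rhs in [2,3])
  i=3: ✗ (no rhs in [3,4])
  i=4: ✗ (lhs fails at k=4 before rhs at j=5)
  i=5: ✓ (rhs at j=5)
  i=6: ✗ (no rhs in [6,7])
  i=7: ✗ (lhs fails at k=7 before rhs at j=8)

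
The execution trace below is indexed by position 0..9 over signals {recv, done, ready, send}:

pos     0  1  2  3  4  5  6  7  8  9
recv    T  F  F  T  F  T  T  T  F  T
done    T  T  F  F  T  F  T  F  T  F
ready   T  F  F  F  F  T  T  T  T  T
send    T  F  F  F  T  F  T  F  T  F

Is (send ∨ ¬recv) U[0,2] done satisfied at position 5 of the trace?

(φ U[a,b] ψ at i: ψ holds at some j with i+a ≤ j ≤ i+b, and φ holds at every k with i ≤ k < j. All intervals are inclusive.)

Need some j in [5,7] with done, and (send ∨ ¬recv) at every k in [5,j-1].
  j=5: done false.
  j=6: done holds, but (send ∨ ¬recv) fails at k=5 → not this j.
  j=7: done false.
No j in the window works → until fails.

No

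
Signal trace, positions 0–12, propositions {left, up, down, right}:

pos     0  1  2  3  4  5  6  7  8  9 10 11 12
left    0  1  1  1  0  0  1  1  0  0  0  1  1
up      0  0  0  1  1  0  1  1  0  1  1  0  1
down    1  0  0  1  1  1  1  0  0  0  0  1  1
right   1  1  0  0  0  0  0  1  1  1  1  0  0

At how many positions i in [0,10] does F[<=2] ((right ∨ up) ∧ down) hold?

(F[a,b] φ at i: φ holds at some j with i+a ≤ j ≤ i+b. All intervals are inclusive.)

Evaluate at each i in [0,10]:
  i=0: ✓ (witness j=0)
  i=1: ✓ (witness j=3)
  i=2: ✓ (witness j=3)
  i=3: ✓ (witness j=3)
  i=4: ✓ (witness j=4)
  i=5: ✓ (witness j=6)
  i=6: ✓ (witness j=6)
  i=7: ✗ (none in [7,9])
  i=8: ✗ (none in [8,10])
  i=9: ✗ (none in [9,11])
  i=10: ✓ (witness j=12)
Positions where it holds: {0, 1, 2, 3, 4, 5, 6, 10} → 8.

8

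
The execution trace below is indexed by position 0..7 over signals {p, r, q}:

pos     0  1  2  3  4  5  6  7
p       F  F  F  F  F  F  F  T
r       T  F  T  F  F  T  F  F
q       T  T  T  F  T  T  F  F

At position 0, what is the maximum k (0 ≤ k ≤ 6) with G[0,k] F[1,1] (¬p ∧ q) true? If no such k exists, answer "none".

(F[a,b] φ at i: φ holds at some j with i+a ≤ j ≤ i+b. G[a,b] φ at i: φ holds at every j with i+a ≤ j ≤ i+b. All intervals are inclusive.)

F[1,1] (¬p ∧ q) must hold from j=0 onward; find where it first fails.
  j=0: holds
  j=1: holds
  j=2: fails
Holds on [0,1], so largest k = 1.

1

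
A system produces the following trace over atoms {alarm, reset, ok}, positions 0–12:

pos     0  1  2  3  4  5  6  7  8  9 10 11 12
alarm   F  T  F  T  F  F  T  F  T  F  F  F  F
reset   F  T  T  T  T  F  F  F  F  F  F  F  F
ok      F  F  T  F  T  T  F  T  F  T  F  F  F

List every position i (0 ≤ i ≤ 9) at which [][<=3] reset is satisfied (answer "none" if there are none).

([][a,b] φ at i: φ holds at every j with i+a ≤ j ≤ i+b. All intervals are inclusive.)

1

Evaluate at each i in [0,9]:
  i=0: ✗ (fails at j=0)
  i=1: ✓ (all of [1,4])
  i=2: ✗ (fails at j=5)
  i=3: ✗ (fails at j=5)
  i=4: ✗ (fails at j=5)
  i=5: ✗ (fails at j=5)
  i=6: ✗ (fails at j=6)
  i=7: ✗ (fails at j=7)
  i=8: ✗ (fails at j=8)
  i=9: ✗ (fails at j=9)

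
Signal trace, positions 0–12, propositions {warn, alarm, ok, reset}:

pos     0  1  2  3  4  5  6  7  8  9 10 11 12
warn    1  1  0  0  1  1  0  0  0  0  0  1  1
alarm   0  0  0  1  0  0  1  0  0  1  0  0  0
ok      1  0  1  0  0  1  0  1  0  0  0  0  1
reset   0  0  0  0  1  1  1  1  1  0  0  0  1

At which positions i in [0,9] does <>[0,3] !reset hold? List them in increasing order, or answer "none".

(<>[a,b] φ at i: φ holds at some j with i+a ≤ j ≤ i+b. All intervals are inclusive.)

Evaluate at each i in [0,9]:
  i=0: ✓ (witness j=0)
  i=1: ✓ (witness j=1)
  i=2: ✓ (witness j=2)
  i=3: ✓ (witness j=3)
  i=4: ✗ (none in [4,7])
  i=5: ✗ (none in [5,8])
  i=6: ✓ (witness j=9)
  i=7: ✓ (witness j=9)
  i=8: ✓ (witness j=9)
  i=9: ✓ (witness j=9)

0, 1, 2, 3, 6, 7, 8, 9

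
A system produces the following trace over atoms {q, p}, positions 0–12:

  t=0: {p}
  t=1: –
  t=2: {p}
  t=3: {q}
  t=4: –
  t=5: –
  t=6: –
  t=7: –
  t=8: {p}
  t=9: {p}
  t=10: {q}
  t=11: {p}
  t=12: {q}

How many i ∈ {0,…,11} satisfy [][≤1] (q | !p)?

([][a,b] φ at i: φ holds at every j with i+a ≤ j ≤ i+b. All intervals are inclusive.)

4

Evaluate at each i in [0,11]:
  i=0: ✗ (fails at j=0)
  i=1: ✗ (fails at j=2)
  i=2: ✗ (fails at j=2)
  i=3: ✓ (all of [3,4])
  i=4: ✓ (all of [4,5])
  i=5: ✓ (all of [5,6])
  i=6: ✓ (all of [6,7])
  i=7: ✗ (fails at j=8)
  i=8: ✗ (fails at j=8)
  i=9: ✗ (fails at j=9)
  i=10: ✗ (fails at j=11)
  i=11: ✗ (fails at j=11)
Positions where it holds: {3, 4, 5, 6} → 4.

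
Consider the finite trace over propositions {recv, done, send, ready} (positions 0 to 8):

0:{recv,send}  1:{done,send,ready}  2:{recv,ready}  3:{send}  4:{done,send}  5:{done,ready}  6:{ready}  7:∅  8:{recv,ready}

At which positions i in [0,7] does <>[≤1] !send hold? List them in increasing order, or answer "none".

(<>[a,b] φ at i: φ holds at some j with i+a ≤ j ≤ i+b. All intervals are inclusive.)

1, 2, 4, 5, 6, 7

Evaluate at each i in [0,7]:
  i=0: ✗ (none in [0,1])
  i=1: ✓ (witness j=2)
  i=2: ✓ (witness j=2)
  i=3: ✗ (none in [3,4])
  i=4: ✓ (witness j=5)
  i=5: ✓ (witness j=5)
  i=6: ✓ (witness j=6)
  i=7: ✓ (witness j=7)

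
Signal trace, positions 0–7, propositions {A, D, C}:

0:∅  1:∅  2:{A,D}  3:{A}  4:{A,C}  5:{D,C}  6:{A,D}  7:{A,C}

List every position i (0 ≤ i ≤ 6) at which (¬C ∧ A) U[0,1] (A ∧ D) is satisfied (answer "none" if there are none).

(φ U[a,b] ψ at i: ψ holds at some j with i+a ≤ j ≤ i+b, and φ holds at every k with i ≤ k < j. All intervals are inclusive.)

Evaluate at each i in [0,6]:
  i=0: ✗ (no rhs in [0,1])
  i=1: ✗ (lhs fails at k=1 before rhs at j=2)
  i=2: ✓ (rhs at j=2)
  i=3: ✗ (no rhs in [3,4])
  i=4: ✗ (no rhs in [4,5])
  i=5: ✗ (lhs fails at k=5 before rhs at j=6)
  i=6: ✓ (rhs at j=6)

2, 6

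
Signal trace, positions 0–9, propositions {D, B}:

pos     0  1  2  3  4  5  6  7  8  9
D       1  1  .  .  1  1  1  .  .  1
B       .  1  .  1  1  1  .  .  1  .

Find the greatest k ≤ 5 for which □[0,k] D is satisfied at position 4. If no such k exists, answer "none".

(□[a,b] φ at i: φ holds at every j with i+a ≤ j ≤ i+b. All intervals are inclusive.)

2

D must hold from j=4 onward; find where it first fails.
  j=4: holds
  j=5: holds
  j=6: holds
  j=7: fails
Holds on [4,6], so largest k = 2.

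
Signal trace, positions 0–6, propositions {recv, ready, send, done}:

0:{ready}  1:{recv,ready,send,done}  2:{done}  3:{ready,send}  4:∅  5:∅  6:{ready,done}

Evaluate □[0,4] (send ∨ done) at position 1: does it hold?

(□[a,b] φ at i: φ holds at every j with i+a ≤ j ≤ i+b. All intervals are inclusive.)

Check (send ∨ done) at every j in [1,5]:
  j=1: true
  j=2: true
  j=3: true
  j=4: false
  j=5: false
Fails at j=4 → formula fails.

No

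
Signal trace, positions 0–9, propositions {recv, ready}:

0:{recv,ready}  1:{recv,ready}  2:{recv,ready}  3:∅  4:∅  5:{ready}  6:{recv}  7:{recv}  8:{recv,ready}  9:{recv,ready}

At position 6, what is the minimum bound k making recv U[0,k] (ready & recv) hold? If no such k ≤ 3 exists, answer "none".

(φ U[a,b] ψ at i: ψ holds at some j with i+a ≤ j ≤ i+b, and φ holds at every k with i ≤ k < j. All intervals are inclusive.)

2

Need earliest j ≥ 6 with (ready & recv), and recv at every k in [6,j-1].
  j=6: rhs fails.
  j=7: rhs fails.
  j=8: rhs holds; lhs holds on [6,7]. k = 2.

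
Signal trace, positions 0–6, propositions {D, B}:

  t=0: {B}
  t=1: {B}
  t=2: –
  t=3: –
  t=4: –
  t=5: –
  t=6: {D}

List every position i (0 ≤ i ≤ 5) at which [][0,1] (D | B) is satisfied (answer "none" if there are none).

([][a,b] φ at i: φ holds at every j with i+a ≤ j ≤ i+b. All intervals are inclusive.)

0

Evaluate at each i in [0,5]:
  i=0: ✓ (all of [0,1])
  i=1: ✗ (fails at j=2)
  i=2: ✗ (fails at j=2)
  i=3: ✗ (fails at j=3)
  i=4: ✗ (fails at j=4)
  i=5: ✗ (fails at j=5)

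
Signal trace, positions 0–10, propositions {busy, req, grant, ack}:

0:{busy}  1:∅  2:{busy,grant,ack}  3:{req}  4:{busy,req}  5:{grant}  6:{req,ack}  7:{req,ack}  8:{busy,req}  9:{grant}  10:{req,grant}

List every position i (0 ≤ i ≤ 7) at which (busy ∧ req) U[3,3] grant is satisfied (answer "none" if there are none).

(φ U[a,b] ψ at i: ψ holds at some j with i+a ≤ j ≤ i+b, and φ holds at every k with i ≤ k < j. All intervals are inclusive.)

Evaluate at each i in [0,7]:
  i=0: ✗ (no rhs in [3,3])
  i=1: ✗ (no rhs in [4,4])
  i=2: ✗ (lhs fails at k=2 before rhs at j=5)
  i=3: ✗ (no rhs in [6,6])
  i=4: ✗ (no rhs in [7,7])
  i=5: ✗ (no rhs in [8,8])
  i=6: ✗ (lhs fails at k=6 before rhs at j=9)
  i=7: ✗ (lhs fails at k=7 before rhs at j=10)

none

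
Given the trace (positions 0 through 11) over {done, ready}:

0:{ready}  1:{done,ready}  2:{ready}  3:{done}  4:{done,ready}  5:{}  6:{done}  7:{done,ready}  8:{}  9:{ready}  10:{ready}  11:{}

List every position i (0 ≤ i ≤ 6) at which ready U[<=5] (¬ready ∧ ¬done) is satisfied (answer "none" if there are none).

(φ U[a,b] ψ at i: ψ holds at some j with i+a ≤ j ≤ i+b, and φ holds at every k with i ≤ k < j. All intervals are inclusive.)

4, 5

Evaluate at each i in [0,6]:
  i=0: ✗ (lhs fails at k=3 before rhs at j=5)
  i=1: ✗ (lhs fails at k=3 before rhs at j=5)
  i=2: ✗ (lhs fails at k=3 before rhs at j=5)
  i=3: ✗ (lhs fails at k=3 before rhs at j=5)
  i=4: ✓ (rhs at j=5; lhs holds on [4,4])
  i=5: ✓ (rhs at j=5)
  i=6: ✗ (lhs fails at k=6 before rhs at j=8)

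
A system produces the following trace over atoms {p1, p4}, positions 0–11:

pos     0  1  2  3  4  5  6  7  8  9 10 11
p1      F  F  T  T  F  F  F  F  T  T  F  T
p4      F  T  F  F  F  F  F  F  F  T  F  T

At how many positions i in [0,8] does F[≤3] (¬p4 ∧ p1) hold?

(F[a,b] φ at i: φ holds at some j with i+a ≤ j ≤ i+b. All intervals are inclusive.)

Evaluate at each i in [0,8]:
  i=0: ✓ (witness j=2)
  i=1: ✓ (witness j=2)
  i=2: ✓ (witness j=2)
  i=3: ✓ (witness j=3)
  i=4: ✗ (none in [4,7])
  i=5: ✓ (witness j=8)
  i=6: ✓ (witness j=8)
  i=7: ✓ (witness j=8)
  i=8: ✓ (witness j=8)
Positions where it holds: {0, 1, 2, 3, 5, 6, 7, 8} → 8.

8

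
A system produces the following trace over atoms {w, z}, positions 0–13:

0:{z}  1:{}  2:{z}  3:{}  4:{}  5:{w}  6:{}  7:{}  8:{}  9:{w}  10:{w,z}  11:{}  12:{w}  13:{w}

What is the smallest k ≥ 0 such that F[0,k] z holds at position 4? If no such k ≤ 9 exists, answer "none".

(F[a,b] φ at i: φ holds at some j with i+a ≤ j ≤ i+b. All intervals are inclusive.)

6

Scan j = 4,5,… for z:
  j=4: fails
  j=5: fails
  j=6: fails
  j=7: fails
  j=8: fails
  j=9: fails
  j=10: holds
First hit at j=10, so smallest k = 10-4 = 6.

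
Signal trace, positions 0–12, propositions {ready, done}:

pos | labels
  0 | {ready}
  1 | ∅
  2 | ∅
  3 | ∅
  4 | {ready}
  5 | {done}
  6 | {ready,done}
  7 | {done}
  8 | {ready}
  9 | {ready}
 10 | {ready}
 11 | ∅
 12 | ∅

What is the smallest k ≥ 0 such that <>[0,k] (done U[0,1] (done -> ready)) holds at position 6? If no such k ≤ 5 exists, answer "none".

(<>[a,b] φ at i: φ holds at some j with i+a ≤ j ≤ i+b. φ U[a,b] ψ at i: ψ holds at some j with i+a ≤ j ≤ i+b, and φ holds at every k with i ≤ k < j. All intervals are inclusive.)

Scan j = 6,7,… for (done U[0,1] (done -> ready)):
  j=6: holds
First hit at j=6, so smallest k = 6-6 = 0.

0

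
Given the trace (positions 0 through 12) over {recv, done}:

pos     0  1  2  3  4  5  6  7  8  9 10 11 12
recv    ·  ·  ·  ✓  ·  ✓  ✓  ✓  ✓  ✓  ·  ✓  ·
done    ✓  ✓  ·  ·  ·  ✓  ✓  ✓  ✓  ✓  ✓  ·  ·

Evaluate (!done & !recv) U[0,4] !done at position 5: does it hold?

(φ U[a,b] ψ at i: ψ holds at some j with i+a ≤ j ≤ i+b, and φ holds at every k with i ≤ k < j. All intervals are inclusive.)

Need some j in [5,9] with !done, and (!done & !recv) at every k in [5,j-1].
  j=5: !done false.
  j=6: !done false.
  j=7: !done false.
  j=8: !done false.
  j=9: !done false.
No j in the window works → until fails.

No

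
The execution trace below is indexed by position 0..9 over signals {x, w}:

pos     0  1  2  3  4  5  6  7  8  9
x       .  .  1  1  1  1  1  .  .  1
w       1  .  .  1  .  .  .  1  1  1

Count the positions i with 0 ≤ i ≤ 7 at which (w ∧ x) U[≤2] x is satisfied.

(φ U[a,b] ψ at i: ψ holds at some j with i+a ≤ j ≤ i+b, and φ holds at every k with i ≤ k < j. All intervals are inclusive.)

5

Evaluate at each i in [0,7]:
  i=0: ✗ (lhs fails at k=0 before rhs at j=2)
  i=1: ✗ (lhs fails at k=1 before rhs at j=2)
  i=2: ✓ (rhs at j=2)
  i=3: ✓ (rhs at j=3)
  i=4: ✓ (rhs at j=4)
  i=5: ✓ (rhs at j=5)
  i=6: ✓ (rhs at j=6)
  i=7: ✗ (lhs fails at k=7 before rhs at j=9)
Positions where it holds: {2, 3, 4, 5, 6} → 5.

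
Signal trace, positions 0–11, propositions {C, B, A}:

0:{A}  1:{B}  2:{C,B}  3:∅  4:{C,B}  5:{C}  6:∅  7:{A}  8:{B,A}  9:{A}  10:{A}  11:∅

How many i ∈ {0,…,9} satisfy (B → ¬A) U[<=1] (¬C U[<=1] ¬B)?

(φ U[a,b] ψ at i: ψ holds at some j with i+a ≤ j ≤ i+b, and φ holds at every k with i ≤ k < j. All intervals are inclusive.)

9

Evaluate at each i in [0,9]:
  i=0: ✓ (rhs at j=0)
  i=1: ✗ (no rhs in [1,2])
  i=2: ✓ (rhs at j=3; lhs holds on [2,2])
  i=3: ✓ (rhs at j=3)
  i=4: ✓ (rhs at j=5; lhs holds on [4,4])
  i=5: ✓ (rhs at j=5)
  i=6: ✓ (rhs at j=6)
  i=7: ✓ (rhs at j=7)
  i=8: ✓ (rhs at j=8)
  i=9: ✓ (rhs at j=9)
Positions where it holds: {0, 2, 3, 4, 5, 6, 7, 8, 9} → 9.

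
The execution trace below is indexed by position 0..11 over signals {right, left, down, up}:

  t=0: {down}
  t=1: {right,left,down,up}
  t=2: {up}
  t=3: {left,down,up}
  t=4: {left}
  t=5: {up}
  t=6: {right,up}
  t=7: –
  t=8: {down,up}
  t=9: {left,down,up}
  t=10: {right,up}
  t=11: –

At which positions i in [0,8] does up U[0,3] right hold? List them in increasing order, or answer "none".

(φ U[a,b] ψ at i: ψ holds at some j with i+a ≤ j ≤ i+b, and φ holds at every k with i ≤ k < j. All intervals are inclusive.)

Evaluate at each i in [0,8]:
  i=0: ✗ (lhs fails at k=0 before rhs at j=1)
  i=1: ✓ (rhs at j=1)
  i=2: ✗ (no rhs in [2,5])
  i=3: ✗ (lhs fails at k=4 before rhs at j=6)
  i=4: ✗ (lhs fails at k=4 before rhs at j=6)
  i=5: ✓ (rhs at j=6; lhs holds on [5,5])
  i=6: ✓ (rhs at j=6)
  i=7: ✗ (lhs fails at k=7 before rhs at j=10)
  i=8: ✓ (rhs at j=10; lhs holds on [8,9])

1, 5, 6, 8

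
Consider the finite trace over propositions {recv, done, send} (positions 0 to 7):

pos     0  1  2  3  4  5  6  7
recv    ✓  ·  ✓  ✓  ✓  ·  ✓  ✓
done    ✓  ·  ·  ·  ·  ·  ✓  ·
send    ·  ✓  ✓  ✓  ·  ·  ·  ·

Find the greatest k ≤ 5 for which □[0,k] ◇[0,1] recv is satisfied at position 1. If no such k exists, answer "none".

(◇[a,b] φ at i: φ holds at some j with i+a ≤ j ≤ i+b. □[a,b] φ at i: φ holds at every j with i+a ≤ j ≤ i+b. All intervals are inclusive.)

◇[0,1] recv must hold from j=1 onward; find where it first fails.
  j=1: holds
  j=2: holds
  j=3: holds
  j=4: holds
  j=5: holds
  j=6: holds
Holds through j=6; largest k = 5.

5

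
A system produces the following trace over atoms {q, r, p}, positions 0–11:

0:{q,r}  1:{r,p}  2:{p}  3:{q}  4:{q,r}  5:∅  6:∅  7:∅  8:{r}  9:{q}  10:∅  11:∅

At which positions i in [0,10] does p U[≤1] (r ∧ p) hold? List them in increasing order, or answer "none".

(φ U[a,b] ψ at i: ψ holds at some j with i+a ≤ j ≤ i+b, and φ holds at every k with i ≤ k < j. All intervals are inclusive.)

1

Evaluate at each i in [0,10]:
  i=0: ✗ (lhs fails at k=0 before rhs at j=1)
  i=1: ✓ (rhs at j=1)
  i=2: ✗ (no rhs in [2,3])
  i=3: ✗ (no rhs in [3,4])
  i=4: ✗ (no rhs in [4,5])
  i=5: ✗ (no rhs in [5,6])
  i=6: ✗ (no rhs in [6,7])
  i=7: ✗ (no rhs in [7,8])
  i=8: ✗ (no rhs in [8,9])
  i=9: ✗ (no rhs in [9,10])
  i=10: ✗ (no rhs in [10,11])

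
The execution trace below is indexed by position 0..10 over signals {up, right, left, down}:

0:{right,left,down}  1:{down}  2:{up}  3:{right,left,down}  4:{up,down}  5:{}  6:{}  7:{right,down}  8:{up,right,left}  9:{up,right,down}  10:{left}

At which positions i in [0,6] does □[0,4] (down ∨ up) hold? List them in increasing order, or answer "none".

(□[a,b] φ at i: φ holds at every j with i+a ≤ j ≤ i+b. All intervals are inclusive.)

Evaluate at each i in [0,6]:
  i=0: ✓ (all of [0,4])
  i=1: ✗ (fails at j=5)
  i=2: ✗ (fails at j=5)
  i=3: ✗ (fails at j=5)
  i=4: ✗ (fails at j=5)
  i=5: ✗ (fails at j=5)
  i=6: ✗ (fails at j=6)

0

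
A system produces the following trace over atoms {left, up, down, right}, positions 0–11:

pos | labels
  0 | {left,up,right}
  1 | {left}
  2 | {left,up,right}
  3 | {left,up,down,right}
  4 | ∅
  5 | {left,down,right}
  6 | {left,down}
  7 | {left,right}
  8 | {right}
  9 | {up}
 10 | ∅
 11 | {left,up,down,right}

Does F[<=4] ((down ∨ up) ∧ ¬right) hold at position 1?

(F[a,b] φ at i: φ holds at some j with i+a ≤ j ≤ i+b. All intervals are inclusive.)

Does not hold

Check ((down ∨ up) ∧ ¬right) at each j in [1,5]:
  j=1: false
  j=2: false
  j=3: false
  j=4: false
  j=5: false
No position in the window satisfies it → formula fails.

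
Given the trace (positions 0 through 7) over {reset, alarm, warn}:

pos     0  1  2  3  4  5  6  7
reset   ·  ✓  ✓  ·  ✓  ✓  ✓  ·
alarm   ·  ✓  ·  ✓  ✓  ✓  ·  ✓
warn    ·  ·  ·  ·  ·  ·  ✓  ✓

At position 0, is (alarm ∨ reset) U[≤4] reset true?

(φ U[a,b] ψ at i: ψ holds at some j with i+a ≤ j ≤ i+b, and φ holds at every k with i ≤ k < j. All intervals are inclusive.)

False

Need some j in [0,4] with reset, and (alarm ∨ reset) at every k in [0,j-1].
  j=0: reset false.
  j=1: reset holds, but (alarm ∨ reset) fails at k=0 → not this j.
  j=2: reset holds, but (alarm ∨ reset) fails at k=0 → not this j.
  j=3: reset false.
  j=4: reset holds, but (alarm ∨ reset) fails at k=0 → not this j.
No j in the window works → until fails.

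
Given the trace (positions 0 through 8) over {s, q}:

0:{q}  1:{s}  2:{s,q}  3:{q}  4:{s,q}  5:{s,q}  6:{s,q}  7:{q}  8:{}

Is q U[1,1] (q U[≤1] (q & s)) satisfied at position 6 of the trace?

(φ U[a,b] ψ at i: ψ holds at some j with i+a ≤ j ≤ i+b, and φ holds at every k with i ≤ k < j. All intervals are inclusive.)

Need some j in [7,7] with (q U[≤1] (q & s)), and q at every k in [6,j-1].
  j=7: (q U[≤1] (q & s)) — fails.
No j in the window works → until fails.

No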